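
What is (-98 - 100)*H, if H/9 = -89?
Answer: 158598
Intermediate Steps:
H = -801 (H = 9*(-89) = -801)
(-98 - 100)*H = (-98 - 100)*(-801) = -198*(-801) = 158598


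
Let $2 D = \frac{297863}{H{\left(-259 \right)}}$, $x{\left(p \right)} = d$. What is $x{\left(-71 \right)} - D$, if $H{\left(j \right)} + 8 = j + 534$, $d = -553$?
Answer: $- \frac{593165}{534} \approx -1110.8$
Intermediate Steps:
$H{\left(j \right)} = 526 + j$ ($H{\left(j \right)} = -8 + \left(j + 534\right) = -8 + \left(534 + j\right) = 526 + j$)
$x{\left(p \right)} = -553$
$D = \frac{297863}{534}$ ($D = \frac{297863 \frac{1}{526 - 259}}{2} = \frac{297863 \cdot \frac{1}{267}}{2} = \frac{1}{2} \cdot \frac{297863}{267} = \frac{297863}{534} \approx 557.8$)
$x{\left(-71 \right)} - D = -553 - \frac{297863}{534} = - \frac{593165}{534}$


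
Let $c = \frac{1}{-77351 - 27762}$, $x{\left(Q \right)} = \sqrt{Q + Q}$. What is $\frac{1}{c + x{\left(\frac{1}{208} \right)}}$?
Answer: $\frac{10931752}{11048742665} + \frac{22097485538 \sqrt{26}}{11048742665} \approx 10.199$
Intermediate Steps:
$x{\left(Q \right)} = \sqrt{2} \sqrt{Q}$ ($x{\left(Q \right)} = \sqrt{2 Q} = \sqrt{2} \sqrt{Q}$)
$c = - \frac{1}{105113}$ ($c = \frac{1}{-105113} = - \frac{1}{105113} \approx -9.5136 \cdot 10^{-6}$)
$\frac{1}{c + x{\left(\frac{1}{208} \right)}} = \frac{1}{- \frac{1}{105113} + \sqrt{2} \sqrt{\frac{1}{208}}} = \frac{1}{- \frac{1}{105113} + \frac{\sqrt{2}}{4 \sqrt{13}}} = \frac{1}{- \frac{1}{105113} + \sqrt{2} \frac{\sqrt{13}}{52}} = \frac{1}{- \frac{1}{105113} + \frac{\sqrt{26}}{52}}$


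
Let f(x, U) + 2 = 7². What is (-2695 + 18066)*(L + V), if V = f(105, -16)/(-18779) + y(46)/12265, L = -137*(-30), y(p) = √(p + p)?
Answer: 1186359034553/18779 + 30742*√23/12265 ≈ 6.3175e+7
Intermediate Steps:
f(x, U) = 47 (f(x, U) = -2 + 7² = -2 + 49 = 47)
y(p) = √2*√p (y(p) = √(2*p) = √2*√p)
L = 4110
V = -47/18779 + 2*√23/12265 (V = 47/(-18779) + (√2*√46)/12265 = 47*(-1/18779) + (2*√23)*(1/12265) = -47/18779 + 2*√23/12265 ≈ -0.0017208)
(-2695 + 18066)*(L + V) = (-2695 + 18066)*(4110 + (-47/18779 + 2*√23/12265)) = 15371*(77181643/18779 + 2*√23/12265) = 1186359034553/18779 + 30742*√23/12265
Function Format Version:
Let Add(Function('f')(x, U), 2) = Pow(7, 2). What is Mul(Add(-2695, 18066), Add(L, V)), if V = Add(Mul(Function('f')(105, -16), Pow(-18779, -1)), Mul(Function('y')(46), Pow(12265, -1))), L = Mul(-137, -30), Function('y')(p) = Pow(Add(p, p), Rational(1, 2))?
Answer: Add(Rational(1186359034553, 18779), Mul(Rational(30742, 12265), Pow(23, Rational(1, 2)))) ≈ 6.3175e+7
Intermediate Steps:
Function('f')(x, U) = 47 (Function('f')(x, U) = Add(-2, Pow(7, 2)) = Add(-2, 49) = 47)
Function('y')(p) = Mul(Pow(2, Rational(1, 2)), Pow(p, Rational(1, 2))) (Function('y')(p) = Pow(Mul(2, p), Rational(1, 2)) = Mul(Pow(2, Rational(1, 2)), Pow(p, Rational(1, 2))))
L = 4110
V = Add(Rational(-47, 18779), Mul(Rational(2, 12265), Pow(23, Rational(1, 2)))) (V = Add(Mul(47, Pow(-18779, -1)), Mul(Mul(Pow(2, Rational(1, 2)), Pow(46, Rational(1, 2))), Pow(12265, -1))) = Add(Mul(47, Rational(-1, 18779)), Mul(Mul(2, Pow(23, Rational(1, 2))), Rational(1, 12265))) = Add(Rational(-47, 18779), Mul(Rational(2, 12265), Pow(23, Rational(1, 2)))) ≈ -0.0017208)
Mul(Add(-2695, 18066), Add(L, V)) = Mul(Add(-2695, 18066), Add(4110, Add(Rational(-47, 18779), Mul(Rational(2, 12265), Pow(23, Rational(1, 2)))))) = Mul(15371, Add(Rational(77181643, 18779), Mul(Rational(2, 12265), Pow(23, Rational(1, 2))))) = Add(Rational(1186359034553, 18779), Mul(Rational(30742, 12265), Pow(23, Rational(1, 2))))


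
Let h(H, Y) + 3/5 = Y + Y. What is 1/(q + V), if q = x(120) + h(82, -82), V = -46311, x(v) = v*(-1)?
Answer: -5/232978 ≈ -2.1461e-5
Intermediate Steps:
x(v) = -v
h(H, Y) = -⅗ + 2*Y (h(H, Y) = -⅗ + (Y + Y) = -⅗ + 2*Y)
q = -1423/5 (q = -1*120 + (-⅗ + 2*(-82)) = -120 + (-⅗ - 164) = -120 - 823/5 = -1423/5 ≈ -284.60)
1/(q + V) = 1/(-1423/5 - 46311) = 1/(-232978/5) = -5/232978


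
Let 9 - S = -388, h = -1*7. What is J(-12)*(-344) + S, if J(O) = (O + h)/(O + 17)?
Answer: 8521/5 ≈ 1704.2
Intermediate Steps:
h = -7
J(O) = (-7 + O)/(17 + O) (J(O) = (O - 7)/(O + 17) = (-7 + O)/(17 + O))
S = 397 (S = 9 - 1*(-388) = 9 + 388 = 397)
J(-12)*(-344) + S = ((-7 - 12)/(17 - 12))*(-344) + 397 = (-19/5)*(-344) + 397 = ((1/5)*(-19))*(-344) + 397 = -19/5*(-344) + 397 = 6536/5 + 397 = 8521/5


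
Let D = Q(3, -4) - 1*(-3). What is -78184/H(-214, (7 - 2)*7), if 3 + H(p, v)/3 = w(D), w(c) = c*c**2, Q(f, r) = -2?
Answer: 39092/3 ≈ 13031.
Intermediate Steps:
D = 1 (D = -2 - 1*(-3) = -2 + 3 = 1)
w(c) = c**3
H(p, v) = -6 (H(p, v) = -9 + 3*1**3 = -9 + 3*1 = -9 + 3 = -6)
-78184/H(-214, (7 - 2)*7) = -78184/(-6) = -78184*(-1/6) = 39092/3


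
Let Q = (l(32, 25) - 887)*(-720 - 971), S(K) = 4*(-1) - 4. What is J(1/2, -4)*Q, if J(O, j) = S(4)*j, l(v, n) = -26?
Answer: 49404256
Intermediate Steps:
S(K) = -8 (S(K) = -4 - 4 = -8)
J(O, j) = -8*j
Q = 1543883 (Q = (-26 - 887)*(-720 - 971) = -913*(-1691) = 1543883)
J(1/2, -4)*Q = -8*(-4)*1543883 = 32*1543883 = 49404256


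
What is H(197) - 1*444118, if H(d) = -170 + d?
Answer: -444091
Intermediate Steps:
H(197) - 1*444118 = (-170 + 197) - 1*444118 = 27 - 444118 = -444091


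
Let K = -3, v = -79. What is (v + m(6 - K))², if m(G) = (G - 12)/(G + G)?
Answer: 225625/36 ≈ 6267.4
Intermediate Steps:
m(G) = (-12 + G)/(2*G) (m(G) = (-12 + G)/((2*G)) = (-12 + G)*(1/(2*G)) = (-12 + G)/(2*G))
(v + m(6 - K))² = (-79 + (-12 + (6 - 1*(-3)))/(2*(6 - 1*(-3))))² = (-79 + (-12 + (6 + 3))/(2*(6 + 3)))² = (-79 + (½)*(-12 + 9)/9)² = (-79 + (½)*(⅑)*(-3))² = (-79 - ⅙)² = (-475/6)² = 225625/36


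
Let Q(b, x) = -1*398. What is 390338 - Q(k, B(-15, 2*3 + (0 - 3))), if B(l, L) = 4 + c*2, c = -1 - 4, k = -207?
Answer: 390736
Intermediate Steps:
c = -5
B(l, L) = -6 (B(l, L) = 4 - 5*2 = 4 - 10 = -6)
Q(b, x) = -398
390338 - Q(k, B(-15, 2*3 + (0 - 3))) = 390338 - 1*(-398) = 390338 + 398 = 390736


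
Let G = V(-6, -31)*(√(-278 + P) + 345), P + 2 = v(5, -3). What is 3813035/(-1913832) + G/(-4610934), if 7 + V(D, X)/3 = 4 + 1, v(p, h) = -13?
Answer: -976538394025/490252946616 + I*√293/768489 ≈ -1.9919 + 2.2274e-5*I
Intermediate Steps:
P = -15 (P = -2 - 13 = -15)
V(D, X) = -6 (V(D, X) = -21 + 3*(4 + 1) = -21 + 3*5 = -21 + 15 = -6)
G = -2070 - 6*I*√293 (G = -6*(√(-278 - 15) + 345) = -6*(√(-293) + 345) = -6*(I*√293 + 345) = -6*(345 + I*√293) = -2070 - 6*I*√293 ≈ -2070.0 - 102.7*I)
3813035/(-1913832) + G/(-4610934) = 3813035/(-1913832) + (-2070 - 6*I*√293)/(-4610934) = 3813035*(-1/1913832) + (-2070 - 6*I*√293)*(-1/4610934) = -3813035/1913832 + (115/256163 + I*√293/768489) = -976538394025/490252946616 + I*√293/768489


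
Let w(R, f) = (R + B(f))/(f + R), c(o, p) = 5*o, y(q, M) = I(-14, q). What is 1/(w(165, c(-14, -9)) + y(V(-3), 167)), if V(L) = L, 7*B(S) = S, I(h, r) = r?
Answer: -19/26 ≈ -0.73077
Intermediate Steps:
B(S) = S/7
y(q, M) = q
w(R, f) = (R + f/7)/(R + f) (w(R, f) = (R + f/7)/(f + R) = (R + f/7)/(R + f))
1/(w(165, c(-14, -9)) + y(V(-3), 167)) = 1/((165 + (5*(-14))/7)/(165 + 5*(-14)) - 3) = 1/((165 + (1/7)*(-70))/(165 - 70) - 3) = 1/((165 - 10)/95 - 3) = 1/((1/95)*155 - 3) = 1/(31/19 - 3) = 1/(-26/19) = -19/26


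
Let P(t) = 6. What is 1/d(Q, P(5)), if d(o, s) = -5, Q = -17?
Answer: -⅕ ≈ -0.20000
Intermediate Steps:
1/d(Q, P(5)) = 1/(-5) = -⅕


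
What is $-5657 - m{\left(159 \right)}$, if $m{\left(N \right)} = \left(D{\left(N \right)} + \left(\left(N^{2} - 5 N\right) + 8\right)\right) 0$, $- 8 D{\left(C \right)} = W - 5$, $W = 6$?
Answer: $-5657$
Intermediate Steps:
$D{\left(C \right)} = - \frac{1}{8}$ ($D{\left(C \right)} = - \frac{6 - 5}{8} = \left(- \frac{1}{8}\right) 1 = - \frac{1}{8}$)
$m{\left(N \right)} = 0$ ($m{\left(N \right)} = \left(- \frac{1}{8} + \left(\left(N^{2} - 5 N\right) + 8\right)\right) 0 = \left(- \frac{1}{8} + \left(8 + N^{2} - 5 N\right)\right) 0 = \left(\frac{63}{8} + N^{2} - 5 N\right) 0 = 0$)
$-5657 - m{\left(159 \right)} = -5657 - 0 = -5657 + 0 = -5657$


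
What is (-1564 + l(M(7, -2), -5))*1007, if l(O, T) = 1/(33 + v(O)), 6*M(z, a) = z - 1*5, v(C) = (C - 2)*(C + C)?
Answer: -452001013/287 ≈ -1.5749e+6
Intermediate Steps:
v(C) = 2*C*(-2 + C) (v(C) = (-2 + C)*(2*C) = 2*C*(-2 + C))
M(z, a) = -⅚ + z/6 (M(z, a) = (z - 1*5)/6 = (z - 5)/6 = (-5 + z)/6 = -⅚ + z/6)
l(O, T) = 1/(33 + 2*O*(-2 + O))
(-1564 + l(M(7, -2), -5))*1007 = (-1564 + 1/(33 + 2*(-⅚ + (⅙)*7)*(-2 + (-⅚ + (⅙)*7))))*1007 = (-1564 + 1/(33 + 2*(-⅚ + 7/6)*(-2 + (-⅚ + 7/6))))*1007 = (-1564 + 1/(33 + 2*(⅓)*(-2 + ⅓)))*1007 = (-1564 + 1/(33 + 2*(⅓)*(-5/3)))*1007 = (-1564 + 1/(33 - 10/9))*1007 = (-1564 + 1/(287/9))*1007 = (-1564 + 9/287)*1007 = -448859/287*1007 = -452001013/287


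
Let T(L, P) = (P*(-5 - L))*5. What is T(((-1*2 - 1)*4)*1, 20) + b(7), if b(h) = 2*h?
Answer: 714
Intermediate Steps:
T(L, P) = 5*P*(-5 - L)
T(((-1*2 - 1)*4)*1, 20) + b(7) = -5*20*(5 + ((-1*2 - 1)*4)*1) + 2*7 = -5*20*(5 + ((-2 - 1)*4)*1) + 14 = -5*20*(5 - 3*4*1) + 14 = -5*20*(5 - 12*1) + 14 = -5*20*(5 - 12) + 14 = -5*20*(-7) + 14 = 700 + 14 = 714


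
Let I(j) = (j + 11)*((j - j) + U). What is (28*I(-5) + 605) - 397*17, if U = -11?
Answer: -7992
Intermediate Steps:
I(j) = -121 - 11*j (I(j) = (j + 11)*((j - j) - 11) = (11 + j)*(0 - 11) = (11 + j)*(-11) = -121 - 11*j)
(28*I(-5) + 605) - 397*17 = (28*(-121 - 11*(-5)) + 605) - 397*17 = (28*(-121 + 55) + 605) - 6749 = (28*(-66) + 605) - 6749 = (-1848 + 605) - 6749 = -1243 - 6749 = -7992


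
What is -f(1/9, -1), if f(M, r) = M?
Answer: -⅑ ≈ -0.11111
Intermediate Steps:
-f(1/9, -1) = -1/9 = -1*⅑ = -⅑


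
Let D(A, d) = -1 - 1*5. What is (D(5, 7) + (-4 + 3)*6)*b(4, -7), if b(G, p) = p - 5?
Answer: 144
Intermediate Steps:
D(A, d) = -6 (D(A, d) = -1 - 5 = -6)
b(G, p) = -5 + p
(D(5, 7) + (-4 + 3)*6)*b(4, -7) = (-6 + (-4 + 3)*6)*(-5 - 7) = (-6 - 1*6)*(-12) = (-6 - 6)*(-12) = -12*(-12) = 144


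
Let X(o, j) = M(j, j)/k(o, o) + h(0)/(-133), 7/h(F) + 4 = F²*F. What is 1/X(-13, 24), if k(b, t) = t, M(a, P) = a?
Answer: -988/1811 ≈ -0.54556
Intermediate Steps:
h(F) = 7/(-4 + F³) (h(F) = 7/(-4 + F²*F) = 7/(-4 + F³))
X(o, j) = 1/76 + j/o (X(o, j) = j/o + (7/(-4 + 0³))/(-133) = j/o + (7/(-4 + 0))*(-1/133) = j/o + (7/(-4))*(-1/133) = j/o + (7*(-¼))*(-1/133) = j/o - 7/4*(-1/133) = j/o + 1/76 = 1/76 + j/o)
1/X(-13, 24) = 1/((24 + (1/76)*(-13))/(-13)) = 1/(-(24 - 13/76)/13) = 1/(-1/13*1811/76) = 1/(-1811/988) = -988/1811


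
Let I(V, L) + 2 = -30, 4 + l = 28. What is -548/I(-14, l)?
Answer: 137/8 ≈ 17.125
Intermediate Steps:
l = 24 (l = -4 + 28 = 24)
I(V, L) = -32 (I(V, L) = -2 - 30 = -32)
-548/I(-14, l) = -548/(-32) = -548*(-1/32) = 137/8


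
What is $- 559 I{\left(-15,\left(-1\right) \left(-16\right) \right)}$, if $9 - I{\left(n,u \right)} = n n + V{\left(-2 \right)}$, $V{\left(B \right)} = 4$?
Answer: $122980$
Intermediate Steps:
$I{\left(n,u \right)} = 5 - n^{2}$ ($I{\left(n,u \right)} = 9 - \left(n n + 4\right) = 9 - \left(n^{2} + 4\right) = 9 - \left(4 + n^{2}\right) = 5 - n^{2}$)
$- 559 I{\left(-15,\left(-1\right) \left(-16\right) \right)} = - 559 \left(5 - \left(-15\right)^{2}\right) = - 559 \left(5 - 225\right) = \left(-559\right) \left(-220\right) = 122980$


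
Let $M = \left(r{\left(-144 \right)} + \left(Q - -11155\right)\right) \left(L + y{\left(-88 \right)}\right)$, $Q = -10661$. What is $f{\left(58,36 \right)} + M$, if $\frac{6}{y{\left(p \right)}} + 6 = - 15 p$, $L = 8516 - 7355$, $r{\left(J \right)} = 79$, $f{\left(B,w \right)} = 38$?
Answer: $\frac{48566434}{73} \approx 6.6529 \cdot 10^{5}$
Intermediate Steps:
$L = 1161$
$y{\left(p \right)} = \frac{6}{-6 - 15 p}$
$M = \frac{48563660}{73}$ ($M = \left(79 - -494\right) \left(1161 - \frac{2}{2 + 5 \left(-88\right)}\right) = \left(79 + \left(-10661 + 11155\right)\right) \left(1161 - \frac{2}{2 - 440}\right) = \left(79 + 494\right) \left(1161 - \frac{2}{-438}\right) = 573 \left(1161 - - \frac{1}{219}\right) = 573 \left(1161 + \frac{1}{219}\right) = 573 \cdot \frac{254260}{219} = \frac{48563660}{73} \approx 6.6526 \cdot 10^{5}$)
$f{\left(58,36 \right)} + M = 38 + \frac{48563660}{73} = \frac{48566434}{73}$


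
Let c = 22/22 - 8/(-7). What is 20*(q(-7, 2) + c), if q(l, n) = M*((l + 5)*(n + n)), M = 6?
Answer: -6420/7 ≈ -917.14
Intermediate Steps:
c = 15/7 (c = 22*(1/22) - 8*(-⅐) = 1 + 8/7 = 15/7 ≈ 2.1429)
q(l, n) = 12*n*(5 + l) (q(l, n) = 6*((l + 5)*(n + n)) = 6*((5 + l)*(2*n)) = 6*(2*n*(5 + l)) = 12*n*(5 + l))
20*(q(-7, 2) + c) = 20*(12*2*(5 - 7) + 15/7) = 20*(12*2*(-2) + 15/7) = 20*(-48 + 15/7) = 20*(-321/7) = -6420/7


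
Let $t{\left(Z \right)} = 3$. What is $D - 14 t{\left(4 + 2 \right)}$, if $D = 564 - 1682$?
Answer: $-1160$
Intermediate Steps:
$D = -1118$
$D - 14 t{\left(4 + 2 \right)} = -1118 - 42 = -1160$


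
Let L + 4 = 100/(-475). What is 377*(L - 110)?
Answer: -818090/19 ≈ -43057.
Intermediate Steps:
L = -80/19 (L = -4 + 100/(-475) = -4 + 100*(-1/475) = -4 - 4/19 = -80/19 ≈ -4.2105)
377*(L - 110) = 377*(-80/19 - 110) = 377*(-2170/19) = -818090/19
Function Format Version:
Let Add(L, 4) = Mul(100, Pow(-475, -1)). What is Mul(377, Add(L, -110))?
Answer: Rational(-818090, 19) ≈ -43057.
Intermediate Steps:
L = Rational(-80, 19) (L = Add(-4, Mul(100, Pow(-475, -1))) = Add(-4, Mul(100, Rational(-1, 475))) = Add(-4, Rational(-4, 19)) = Rational(-80, 19) ≈ -4.2105)
Mul(377, Add(L, -110)) = Mul(377, Add(Rational(-80, 19), -110)) = Mul(377, Rational(-2170, 19)) = Rational(-818090, 19)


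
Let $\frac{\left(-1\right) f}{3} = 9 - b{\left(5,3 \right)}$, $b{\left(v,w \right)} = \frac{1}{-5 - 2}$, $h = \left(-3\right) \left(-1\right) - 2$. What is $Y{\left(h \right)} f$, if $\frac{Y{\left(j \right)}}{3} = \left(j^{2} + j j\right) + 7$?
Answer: $- \frac{5184}{7} \approx -740.57$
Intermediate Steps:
$h = 1$ ($h = 3 - 2 = 1$)
$Y{\left(j \right)} = 21 + 6 j^{2}$ ($Y{\left(j \right)} = 3 \left(\left(j^{2} + j j\right) + 7\right) = 3 \left(\left(j^{2} + j^{2}\right) + 7\right) = 3 \left(2 j^{2} + 7\right) = 3 \left(7 + 2 j^{2}\right) = 21 + 6 j^{2}$)
$b{\left(v,w \right)} = - \frac{1}{7}$ ($b{\left(v,w \right)} = \frac{1}{-7} = - \frac{1}{7}$)
$f = - \frac{192}{7}$ ($f = - 3 \left(9 - - \frac{1}{7}\right) = - 3 \left(9 + \frac{1}{7}\right) = \left(-3\right) \frac{64}{7} = - \frac{192}{7} \approx -27.429$)
$Y{\left(h \right)} f = \left(21 + 6 \cdot 1^{2}\right) \left(- \frac{192}{7}\right) = \left(21 + 6 \cdot 1\right) \left(- \frac{192}{7}\right) = \left(21 + 6\right) \left(- \frac{192}{7}\right) = 27 \left(- \frac{192}{7}\right) = - \frac{5184}{7}$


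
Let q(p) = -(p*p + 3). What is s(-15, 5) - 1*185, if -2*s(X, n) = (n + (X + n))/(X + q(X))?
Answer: -89915/486 ≈ -185.01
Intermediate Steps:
q(p) = -3 - p² (q(p) = -(p² + 3) = -(3 + p²) = -3 - p²)
s(X, n) = -(X + 2*n)/(2*(-3 + X - X²)) (s(X, n) = -(n + (X + n))/(2*(X + (-3 - X²))) = -(X + 2*n)/(2*(-3 + X - X²)))
s(-15, 5) - 1*185 = (5 + (½)*(-15))/(3 + (-15)² - 1*(-15)) - 1*185 = (5 - 15/2)/(3 + 225 + 15) - 185 = -5/2/243 - 185 = (1/243)*(-5/2) - 185 = -5/486 - 185 = -89915/486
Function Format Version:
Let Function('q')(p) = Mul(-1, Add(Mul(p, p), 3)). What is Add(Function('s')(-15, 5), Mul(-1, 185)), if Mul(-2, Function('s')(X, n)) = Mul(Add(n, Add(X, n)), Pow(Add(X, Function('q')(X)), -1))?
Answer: Rational(-89915, 486) ≈ -185.01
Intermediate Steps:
Function('q')(p) = Add(-3, Mul(-1, Pow(p, 2))) (Function('q')(p) = Mul(-1, Add(Pow(p, 2), 3)) = Mul(-1, Add(3, Pow(p, 2))) = Add(-3, Mul(-1, Pow(p, 2))))
Function('s')(X, n) = Mul(Rational(-1, 2), Pow(Add(-3, X, Mul(-1, Pow(X, 2))), -1), Add(X, Mul(2, n))) (Function('s')(X, n) = Mul(Rational(-1, 2), Mul(Add(n, Add(X, n)), Pow(Add(X, Add(-3, Mul(-1, Pow(X, 2)))), -1))) = Mul(Rational(-1, 2), Mul(Add(X, Mul(2, n)), Pow(Add(-3, X, Mul(-1, Pow(X, 2))), -1))) = Mul(Rational(-1, 2), Mul(Pow(Add(-3, X, Mul(-1, Pow(X, 2))), -1), Add(X, Mul(2, n)))) = Mul(Rational(-1, 2), Pow(Add(-3, X, Mul(-1, Pow(X, 2))), -1), Add(X, Mul(2, n))))
Add(Function('s')(-15, 5), Mul(-1, 185)) = Add(Mul(Pow(Add(3, Pow(-15, 2), Mul(-1, -15)), -1), Add(5, Mul(Rational(1, 2), -15))), Mul(-1, 185)) = Add(Mul(Pow(Add(3, 225, 15), -1), Add(5, Rational(-15, 2))), -185) = Add(Mul(Pow(243, -1), Rational(-5, 2)), -185) = Add(Mul(Rational(1, 243), Rational(-5, 2)), -185) = Add(Rational(-5, 486), -185) = Rational(-89915, 486)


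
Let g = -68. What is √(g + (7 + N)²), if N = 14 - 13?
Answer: 2*I ≈ 2.0*I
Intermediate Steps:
N = 1
√(g + (7 + N)²) = √(-68 + (7 + 1)²) = √(-68 + 8²) = √(-68 + 64) = √(-4) = 2*I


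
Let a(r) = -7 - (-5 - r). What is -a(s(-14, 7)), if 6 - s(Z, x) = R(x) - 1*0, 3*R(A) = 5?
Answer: -7/3 ≈ -2.3333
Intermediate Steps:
R(A) = 5/3 (R(A) = (1/3)*5 = 5/3)
s(Z, x) = 13/3 (s(Z, x) = 6 - (5/3 - 1*0) = 6 - (5/3 + 0) = 6 - 1*5/3 = 6 - 5/3 = 13/3)
a(r) = -2 + r (a(r) = -7 + (5 + r) = -2 + r)
-a(s(-14, 7)) = -(-2 + 13/3) = -1*7/3 = -7/3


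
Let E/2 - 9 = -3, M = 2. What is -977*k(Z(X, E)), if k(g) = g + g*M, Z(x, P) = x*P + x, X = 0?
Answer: 0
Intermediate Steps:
E = 12 (E = 18 + 2*(-3) = 18 - 6 = 12)
Z(x, P) = x + P*x (Z(x, P) = P*x + x = x + P*x)
k(g) = 3*g (k(g) = g + g*2 = g + 2*g = 3*g)
-977*k(Z(X, E)) = -2931*0*(1 + 12) = -2931*0*13 = -2931*0 = -977*0 = 0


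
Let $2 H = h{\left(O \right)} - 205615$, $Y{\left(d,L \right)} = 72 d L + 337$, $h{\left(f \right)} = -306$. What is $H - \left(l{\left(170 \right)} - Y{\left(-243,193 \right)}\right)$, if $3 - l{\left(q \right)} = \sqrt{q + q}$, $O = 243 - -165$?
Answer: $- \frac{6958709}{2} + 2 \sqrt{85} \approx -3.4793 \cdot 10^{6}$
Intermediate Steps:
$O = 408$ ($O = 243 + 165 = 408$)
$Y{\left(d,L \right)} = 337 + 72 L d$ ($Y{\left(d,L \right)} = 72 L d + 337 = 337 + 72 L d$)
$l{\left(q \right)} = 3 - \sqrt{2} \sqrt{q}$ ($l{\left(q \right)} = 3 - \sqrt{q + q} = 3 - \sqrt{2 q} = 3 - \sqrt{2} \sqrt{q}$)
$H = - \frac{205921}{2}$ ($H = \frac{-306 - 205615}{2} = \frac{1}{2} \left(-205921\right) = - \frac{205921}{2} \approx -1.0296 \cdot 10^{5}$)
$H - \left(l{\left(170 \right)} - Y{\left(-243,193 \right)}\right) = - \frac{205921}{2} - \left(\left(3 - \sqrt{2} \sqrt{170}\right) - \left(337 + 72 \cdot 193 \left(-243\right)\right)\right) = - \frac{205921}{2} - \left(\left(3 - 2 \sqrt{85}\right) - \left(337 - 3376728\right)\right) = - \frac{205921}{2} - \left(\left(3 - 2 \sqrt{85}\right) - -3376391\right) = - \frac{205921}{2} - \left(\left(3 - 2 \sqrt{85}\right) + 3376391\right) = - \frac{205921}{2} - \left(3376394 - 2 \sqrt{85}\right) = - \frac{6958709}{2} + 2 \sqrt{85}$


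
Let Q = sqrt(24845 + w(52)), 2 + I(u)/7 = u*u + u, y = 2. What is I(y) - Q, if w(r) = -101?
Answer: 28 - 2*sqrt(6186) ≈ -129.30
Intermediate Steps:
I(u) = -14 + 7*u + 7*u**2 (I(u) = -14 + 7*(u*u + u) = -14 + 7*(u**2 + u) = -14 + 7*(u + u**2) = -14 + (7*u + 7*u**2) = -14 + 7*u + 7*u**2)
Q = 2*sqrt(6186) (Q = sqrt(24845 - 101) = sqrt(24744) = 2*sqrt(6186) ≈ 157.30)
I(y) - Q = (-14 + 7*2 + 7*2**2) - 2*sqrt(6186) = (-14 + 14 + 7*4) - 2*sqrt(6186) = (-14 + 14 + 28) - 2*sqrt(6186) = 28 - 2*sqrt(6186)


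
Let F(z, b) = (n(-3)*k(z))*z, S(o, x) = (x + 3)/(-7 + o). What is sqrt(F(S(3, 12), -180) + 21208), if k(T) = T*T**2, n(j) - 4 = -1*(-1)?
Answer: sqrt(5682373)/16 ≈ 148.99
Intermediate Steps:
S(o, x) = (3 + x)/(-7 + o)
n(j) = 5 (n(j) = 4 - 1*(-1) = 4 + 1 = 5)
k(T) = T**3
F(z, b) = 5*z**4 (F(z, b) = (5*z**3)*z = 5*z**4)
sqrt(F(S(3, 12), -180) + 21208) = sqrt(5*((3 + 12)/(-7 + 3))**4 + 21208) = sqrt(5*(15/(-4))**4 + 21208) = sqrt(5*(-1/4*15)**4 + 21208) = sqrt(5*(-15/4)**4 + 21208) = sqrt(5*(50625/256) + 21208) = sqrt(253125/256 + 21208) = sqrt(5682373/256) = sqrt(5682373)/16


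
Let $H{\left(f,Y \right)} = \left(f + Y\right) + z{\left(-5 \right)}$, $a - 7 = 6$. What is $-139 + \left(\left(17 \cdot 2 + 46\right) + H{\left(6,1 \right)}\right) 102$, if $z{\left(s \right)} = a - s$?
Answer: $10571$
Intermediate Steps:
$a = 13$ ($a = 7 + 6 = 13$)
$z{\left(s \right)} = 13 - s$
$H{\left(f,Y \right)} = 18 + Y + f$ ($H{\left(f,Y \right)} = \left(f + Y\right) + \left(13 - -5\right) = \left(Y + f\right) + \left(13 + 5\right) = \left(Y + f\right) + 18 = 18 + Y + f$)
$-139 + \left(\left(17 \cdot 2 + 46\right) + H{\left(6,1 \right)}\right) 102 = -139 + \left(\left(17 \cdot 2 + 46\right) + \left(18 + 1 + 6\right)\right) 102 = -139 + \left(\left(34 + 46\right) + 25\right) 102 = -139 + \left(80 + 25\right) 102 = -139 + 105 \cdot 102 = -139 + 10710 = 10571$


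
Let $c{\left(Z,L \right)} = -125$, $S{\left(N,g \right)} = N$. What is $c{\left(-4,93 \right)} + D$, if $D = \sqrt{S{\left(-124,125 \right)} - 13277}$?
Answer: $-125 + 3 i \sqrt{1489} \approx -125.0 + 115.76 i$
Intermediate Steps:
$D = 3 i \sqrt{1489}$ ($D = \sqrt{-124 - 13277} = \sqrt{-13401} = 3 i \sqrt{1489} \approx 115.76 i$)
$c{\left(-4,93 \right)} + D = -125 + 3 i \sqrt{1489}$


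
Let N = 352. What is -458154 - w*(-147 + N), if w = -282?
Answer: -400344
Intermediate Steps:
-458154 - w*(-147 + N) = -458154 - (-282)*(-147 + 352) = -458154 - (-282)*205 = -458154 - 1*(-57810) = -458154 + 57810 = -400344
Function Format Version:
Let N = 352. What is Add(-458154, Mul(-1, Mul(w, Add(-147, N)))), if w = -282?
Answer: -400344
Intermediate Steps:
Add(-458154, Mul(-1, Mul(w, Add(-147, N)))) = Add(-458154, Mul(-1, Mul(-282, Add(-147, 352)))) = Add(-458154, Mul(-1, Mul(-282, 205))) = Add(-458154, Mul(-1, -57810)) = Add(-458154, 57810) = -400344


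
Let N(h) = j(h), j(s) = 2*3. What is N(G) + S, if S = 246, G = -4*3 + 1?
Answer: 252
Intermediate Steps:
G = -11 (G = -12 + 1 = -11)
j(s) = 6
N(h) = 6
N(G) + S = 6 + 246 = 252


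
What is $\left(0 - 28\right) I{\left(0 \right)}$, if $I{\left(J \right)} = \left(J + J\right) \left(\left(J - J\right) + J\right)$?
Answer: $0$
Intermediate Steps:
$I{\left(J \right)} = 2 J^{2}$ ($I{\left(J \right)} = 2 J \left(0 + J\right) = 2 J J = 2 J^{2}$)
$\left(0 - 28\right) I{\left(0 \right)} = \left(0 - 28\right) 2 \cdot 0^{2} = - 28 \cdot 2 \cdot 0 = \left(-28\right) 0 = 0$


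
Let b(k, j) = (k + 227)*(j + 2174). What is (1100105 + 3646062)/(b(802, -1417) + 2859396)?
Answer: 4746167/3638349 ≈ 1.3045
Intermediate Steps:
b(k, j) = (227 + k)*(2174 + j)
(1100105 + 3646062)/(b(802, -1417) + 2859396) = (1100105 + 3646062)/((493498 + 227*(-1417) + 2174*802 - 1417*802) + 2859396) = 4746167/((493498 - 321659 + 1743548 - 1136434) + 2859396) = 4746167/(778953 + 2859396) = 4746167/3638349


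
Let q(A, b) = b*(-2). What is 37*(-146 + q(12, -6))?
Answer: -4958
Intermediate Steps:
q(A, b) = -2*b
37*(-146 + q(12, -6)) = 37*(-146 - 2*(-6)) = 37*(-146 + 12) = 37*(-134) = -4958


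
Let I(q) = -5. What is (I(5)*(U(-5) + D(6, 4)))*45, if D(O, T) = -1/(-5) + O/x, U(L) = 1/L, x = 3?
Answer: -450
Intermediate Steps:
D(O, T) = ⅕ + O/3 (D(O, T) = -1/(-5) + O/3 = -1*(-⅕) + O*(⅓) = ⅕ + O/3)
(I(5)*(U(-5) + D(6, 4)))*45 = -5*(1/(-5) + (⅕ + (⅓)*6))*45 = -5*(-⅕ + (⅕ + 2))*45 = -5*(-⅕ + 11/5)*45 = -5*2*45 = -10*45 = -450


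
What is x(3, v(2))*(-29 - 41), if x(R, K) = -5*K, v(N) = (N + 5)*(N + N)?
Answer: 9800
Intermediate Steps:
v(N) = 2*N*(5 + N) (v(N) = (5 + N)*(2*N) = 2*N*(5 + N))
x(3, v(2))*(-29 - 41) = (-10*2*(5 + 2))*(-29 - 41) = -10*2*7*(-70) = -5*28*(-70) = -140*(-70) = 9800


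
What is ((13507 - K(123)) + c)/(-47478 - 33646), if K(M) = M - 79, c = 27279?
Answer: -20371/40562 ≈ -0.50222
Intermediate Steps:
K(M) = -79 + M
((13507 - K(123)) + c)/(-47478 - 33646) = ((13507 - (-79 + 123)) + 27279)/(-47478 - 33646) = ((13507 - 1*44) + 27279)/(-81124) = ((13507 - 44) + 27279)*(-1/81124) = (13463 + 27279)*(-1/81124) = 40742*(-1/81124) = -20371/40562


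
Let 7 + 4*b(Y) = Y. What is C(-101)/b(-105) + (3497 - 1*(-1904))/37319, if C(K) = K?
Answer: 3920447/1044932 ≈ 3.7519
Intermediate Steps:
b(Y) = -7/4 + Y/4
C(-101)/b(-105) + (3497 - 1*(-1904))/37319 = -101/(-7/4 + (¼)*(-105)) + (3497 - 1*(-1904))/37319 = -101/(-7/4 - 105/4) + (3497 + 1904)*(1/37319) = -101/(-28) + 5401*(1/37319) = -101*(-1/28) + 5401/37319 = 101/28 + 5401/37319 = 3920447/1044932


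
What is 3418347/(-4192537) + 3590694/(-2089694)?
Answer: -11098708333248/4380559706839 ≈ -2.5336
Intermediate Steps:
3418347/(-4192537) + 3590694/(-2089694) = 3418347*(-1/4192537) + 3590694*(-1/2089694) = -3418347/4192537 - 1795347/1044847 = -11098708333248/4380559706839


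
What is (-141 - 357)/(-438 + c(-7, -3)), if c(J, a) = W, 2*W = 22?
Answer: 498/427 ≈ 1.1663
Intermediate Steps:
W = 11 (W = (½)*22 = 11)
c(J, a) = 11
(-141 - 357)/(-438 + c(-7, -3)) = (-141 - 357)/(-438 + 11) = -498/(-427) = -498*(-1/427) = 498/427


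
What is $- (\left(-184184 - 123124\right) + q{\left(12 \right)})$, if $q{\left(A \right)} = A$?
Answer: $307296$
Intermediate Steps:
$- (\left(-184184 - 123124\right) + q{\left(12 \right)}) = - (\left(-184184 - 123124\right) + 12) = - (-307308 + 12) = \left(-1\right) \left(-307296\right) = 307296$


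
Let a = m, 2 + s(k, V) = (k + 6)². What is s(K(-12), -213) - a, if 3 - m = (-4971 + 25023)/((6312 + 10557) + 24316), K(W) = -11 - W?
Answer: 1832192/41185 ≈ 44.487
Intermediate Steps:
s(k, V) = -2 + (6 + k)² (s(k, V) = -2 + (k + 6)² = -2 + (6 + k)²)
m = 103503/41185 (m = 3 - (-4971 + 25023)/((6312 + 10557) + 24316) = 3 - 20052/(16869 + 24316) = 3 - 20052/41185 = 103503/41185 ≈ 2.5131)
a = 103503/41185 ≈ 2.5131
s(K(-12), -213) - a = (-2 + (6 + (-11 - 1*(-12)))²) - 1*103503/41185 = (-2 + (6 + (-11 + 12))²) - 103503/41185 = (-2 + (6 + 1)²) - 103503/41185 = (-2 + 7²) - 103503/41185 = (-2 + 49) - 103503/41185 = 47 - 103503/41185 = 1832192/41185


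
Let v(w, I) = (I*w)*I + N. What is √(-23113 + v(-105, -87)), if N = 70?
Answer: 2*I*√204447 ≈ 904.32*I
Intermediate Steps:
v(w, I) = 70 + w*I² (v(w, I) = (I*w)*I + 70 = w*I² + 70 = 70 + w*I²)
√(-23113 + v(-105, -87)) = √(-23113 + (70 - 105*(-87)²)) = √(-23113 + (70 - 105*7569)) = √(-23113 + (70 - 794745)) = √(-23113 - 794675) = √(-817788) = 2*I*√204447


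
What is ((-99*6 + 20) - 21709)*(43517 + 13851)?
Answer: -1278331144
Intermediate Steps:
((-99*6 + 20) - 21709)*(43517 + 13851) = ((-594 + 20) - 21709)*57368 = (-574 - 21709)*57368 = -22283*57368 = -1278331144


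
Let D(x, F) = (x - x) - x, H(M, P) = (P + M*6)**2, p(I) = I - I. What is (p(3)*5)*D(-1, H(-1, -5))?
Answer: 0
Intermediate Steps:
p(I) = 0
H(M, P) = (P + 6*M)**2
D(x, F) = -x (D(x, F) = 0 - x = -x)
(p(3)*5)*D(-1, H(-1, -5)) = (0*5)*(-1*(-1)) = 0*1 = 0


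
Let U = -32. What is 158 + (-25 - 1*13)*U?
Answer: 1374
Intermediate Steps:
158 + (-25 - 1*13)*U = 158 + (-25 - 1*13)*(-32) = 158 + (-25 - 13)*(-32) = 158 - 38*(-32) = 158 + 1216 = 1374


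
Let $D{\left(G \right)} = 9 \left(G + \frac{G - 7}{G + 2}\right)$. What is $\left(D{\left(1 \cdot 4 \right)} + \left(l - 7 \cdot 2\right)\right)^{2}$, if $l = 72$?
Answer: $\frac{32041}{4} \approx 8010.3$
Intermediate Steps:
$D{\left(G \right)} = 9 G + \frac{9 \left(-7 + G\right)}{2 + G}$ ($D{\left(G \right)} = 9 \left(G + \frac{-7 + G}{2 + G}\right) = 9 G + \frac{9 \left(-7 + G\right)}{2 + G}$)
$\left(D{\left(1 \cdot 4 \right)} + \left(l - 7 \cdot 2\right)\right)^{2} = \left(\frac{9 \left(-7 + \left(1 \cdot 4\right)^{2} + 3 \cdot 1 \cdot 4\right)}{2 + 1 \cdot 4} + \left(72 - 7 \cdot 2\right)\right)^{2} = \left(\frac{9 \left(-7 + 4^{2} + 3 \cdot 4\right)}{2 + 4} + \left(72 - 14\right)\right)^{2} = \left(\frac{9 \left(-7 + 16 + 12\right)}{6} + \left(72 - 14\right)\right)^{2} = \left(9 \cdot \frac{1}{6} \cdot 21 + 58\right)^{2} = \left(\frac{63}{2} + 58\right)^{2} = \left(\frac{179}{2}\right)^{2} = \frac{32041}{4}$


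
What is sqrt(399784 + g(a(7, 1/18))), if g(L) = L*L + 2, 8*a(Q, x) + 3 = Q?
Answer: sqrt(1599145)/2 ≈ 632.29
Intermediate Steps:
a(Q, x) = -3/8 + Q/8
g(L) = 2 + L**2 (g(L) = L**2 + 2 = 2 + L**2)
sqrt(399784 + g(a(7, 1/18))) = sqrt(399784 + (2 + (-3/8 + (1/8)*7)**2)) = sqrt(399784 + (2 + (-3/8 + 7/8)**2)) = sqrt(399784 + (2 + (1/2)**2)) = sqrt(399784 + (2 + 1/4)) = sqrt(399784 + 9/4) = sqrt(1599145/4) = sqrt(1599145)/2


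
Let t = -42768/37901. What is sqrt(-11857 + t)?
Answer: 5*I*sqrt(681361323697)/37901 ≈ 108.9*I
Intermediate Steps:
t = -42768/37901 (t = -42768*1/37901 = -42768/37901 ≈ -1.1284)
sqrt(-11857 + t) = sqrt(-11857 - 42768/37901) = sqrt(-449434925/37901) = 5*I*sqrt(681361323697)/37901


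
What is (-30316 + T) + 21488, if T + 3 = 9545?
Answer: 714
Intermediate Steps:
T = 9542 (T = -3 + 9545 = 9542)
(-30316 + T) + 21488 = (-30316 + 9542) + 21488 = -20774 + 21488 = 714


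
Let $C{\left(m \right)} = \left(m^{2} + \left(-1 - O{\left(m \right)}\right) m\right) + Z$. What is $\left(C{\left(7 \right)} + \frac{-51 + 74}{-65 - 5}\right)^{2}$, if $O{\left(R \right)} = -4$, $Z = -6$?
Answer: $\frac{19864849}{4900} \approx 4054.1$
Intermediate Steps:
$C{\left(m \right)} = -6 + m^{2} + 3 m$ ($C{\left(m \right)} = \left(m^{2} + \left(-1 - -4\right) m\right) - 6 = \left(m^{2} + \left(-1 + 4\right) m\right) - 6 = \left(m^{2} + 3 m\right) - 6 = -6 + m^{2} + 3 m$)
$\left(C{\left(7 \right)} + \frac{-51 + 74}{-65 - 5}\right)^{2} = \left(\left(-6 + 7^{2} + 3 \cdot 7\right) + \frac{-51 + 74}{-65 - 5}\right)^{2} = \left(\left(-6 + 49 + 21\right) + \frac{23}{-70}\right)^{2} = \left(64 + 23 \left(- \frac{1}{70}\right)\right)^{2} = \left(64 - \frac{23}{70}\right)^{2} = \left(\frac{4457}{70}\right)^{2} = \frac{19864849}{4900}$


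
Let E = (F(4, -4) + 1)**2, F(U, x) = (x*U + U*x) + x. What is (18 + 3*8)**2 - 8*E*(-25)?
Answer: 246764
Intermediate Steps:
F(U, x) = x + 2*U*x (F(U, x) = (U*x + U*x) + x = 2*U*x + x = x + 2*U*x)
E = 1225 (E = (-4*(1 + 2*4) + 1)**2 = (-4*(1 + 8) + 1)**2 = (-4*9 + 1)**2 = (-36 + 1)**2 = (-35)**2 = 1225)
(18 + 3*8)**2 - 8*E*(-25) = (18 + 3*8)**2 - 8*1225*(-25) = (18 + 24)**2 - 9800*(-25) = 42**2 + 245000 = 1764 + 245000 = 246764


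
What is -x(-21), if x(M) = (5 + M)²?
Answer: -256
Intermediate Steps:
-x(-21) = -(5 - 21)² = -1*(-16)² = -1*256 = -256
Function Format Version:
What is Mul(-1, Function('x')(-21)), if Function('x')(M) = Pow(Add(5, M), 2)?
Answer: -256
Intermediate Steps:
Mul(-1, Function('x')(-21)) = Mul(-1, Pow(Add(5, -21), 2)) = Mul(-1, Pow(-16, 2)) = Mul(-1, 256) = -256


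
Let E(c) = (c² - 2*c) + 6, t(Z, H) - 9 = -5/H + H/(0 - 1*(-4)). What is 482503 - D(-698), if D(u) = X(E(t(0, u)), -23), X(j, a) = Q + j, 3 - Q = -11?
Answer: 55390726448/121801 ≈ 4.5476e+5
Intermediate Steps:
Q = 14 (Q = 3 - 1*(-11) = 3 + 11 = 14)
t(Z, H) = 9 - 5/H + H/4 (t(Z, H) = 9 + (-5/H + H/(0 - 1*(-4))) = 9 + (-5/H + H/(0 + 4)) = 9 + (-5/H + H/4) = 9 - 5/H + H/4)
E(c) = 6 + c² - 2*c
X(j, a) = 14 + j
D(u) = 2 + (9 - 5/u + u/4)² + 10/u - u/2 (D(u) = 14 + (6 + (9 - 5/u + u/4)² - 2*(9 - 5/u + u/4)) = 14 + (6 + (9 - 5/u + u/4)² + (-18 + 10/u - u/2)) = 14 + (-12 + (9 - 5/u + u/4)² + 10/u - u/2) = 2 + (9 - 5/u + u/4)² + 10/u - u/2)
482503 - D(-698) = 482503 - (161/2 - 80/(-698) + 4*(-698) + 25/(-698)² + (1/16)*(-698)²) = 482503 - (161/2 - 80*(-1/698) - 2792 + 25*(1/487204) + (1/16)*487204) = 482503 - (161/2 + 40/349 - 2792 + 25/487204 + 121801/4) = 482503 - 1*3378621455/121801 = 482503 - 3378621455/121801 = 55390726448/121801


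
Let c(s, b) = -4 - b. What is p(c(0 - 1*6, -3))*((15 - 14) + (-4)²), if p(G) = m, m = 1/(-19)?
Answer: -17/19 ≈ -0.89474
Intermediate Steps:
m = -1/19 ≈ -0.052632
p(G) = -1/19
p(c(0 - 1*6, -3))*((15 - 14) + (-4)²) = -((15 - 14) + (-4)²)/19 = -(1 + 16)/19 = -1/19*17 = -17/19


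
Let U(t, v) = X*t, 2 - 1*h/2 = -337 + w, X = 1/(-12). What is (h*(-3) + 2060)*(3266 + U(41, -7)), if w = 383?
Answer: 22746731/3 ≈ 7.5822e+6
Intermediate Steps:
X = -1/12 ≈ -0.083333
h = -88 (h = 4 - 2*(-337 + 383) = 4 - 2*46 = 4 - 92 = -88)
U(t, v) = -t/12
(h*(-3) + 2060)*(3266 + U(41, -7)) = (-88*(-3) + 2060)*(3266 - 1/12*41) = (264 + 2060)*(3266 - 41/12) = 2324*(39151/12) = 22746731/3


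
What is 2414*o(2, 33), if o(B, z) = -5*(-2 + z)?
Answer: -374170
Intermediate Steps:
o(B, z) = 10 - 5*z
2414*o(2, 33) = 2414*(10 - 5*33) = 2414*(10 - 165) = 2414*(-155) = -374170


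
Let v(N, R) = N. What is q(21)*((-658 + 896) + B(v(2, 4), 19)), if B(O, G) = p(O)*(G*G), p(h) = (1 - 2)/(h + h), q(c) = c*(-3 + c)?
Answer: 111699/2 ≈ 55850.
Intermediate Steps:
p(h) = -1/(2*h)
B(O, G) = -G**2/(2*O) (B(O, G) = (-1/(2*O))*(G*G) = (-1/(2*O))*G**2 = -G**2/(2*O))
q(21)*((-658 + 896) + B(v(2, 4), 19)) = (21*(-3 + 21))*((-658 + 896) - 1/2*19**2/2) = (21*18)*(238 - 1/2*361*1/2) = 378*(238 - 361/4) = 378*(591/4) = 111699/2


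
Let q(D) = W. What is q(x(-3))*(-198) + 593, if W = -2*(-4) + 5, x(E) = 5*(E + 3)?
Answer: -1981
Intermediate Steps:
x(E) = 15 + 5*E (x(E) = 5*(3 + E) = 15 + 5*E)
W = 13 (W = 8 + 5 = 13)
q(D) = 13
q(x(-3))*(-198) + 593 = 13*(-198) + 593 = -2574 + 593 = -1981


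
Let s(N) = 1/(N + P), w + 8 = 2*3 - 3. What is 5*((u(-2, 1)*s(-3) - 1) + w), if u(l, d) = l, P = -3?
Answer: -85/3 ≈ -28.333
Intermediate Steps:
w = -5 (w = -8 + (2*3 - 3) = -8 + (6 - 3) = -8 + 3 = -5)
s(N) = 1/(-3 + N) (s(N) = 1/(N - 3) = 1/(-3 + N))
5*((u(-2, 1)*s(-3) - 1) + w) = 5*((-2/(-3 - 3) - 1) - 5) = 5*((-2/(-6) - 1) - 5) = 5*((-2*(-⅙) - 1) - 5) = 5*((⅓ - 1) - 5) = 5*(-⅔ - 5) = 5*(-17/3) = -85/3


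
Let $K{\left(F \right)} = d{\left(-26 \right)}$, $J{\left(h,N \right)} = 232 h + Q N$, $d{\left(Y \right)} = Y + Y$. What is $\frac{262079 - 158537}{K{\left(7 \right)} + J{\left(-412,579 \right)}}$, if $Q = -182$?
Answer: $- \frac{51771}{100507} \approx -0.5151$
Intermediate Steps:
$d{\left(Y \right)} = 2 Y$
$J{\left(h,N \right)} = - 182 N + 232 h$ ($J{\left(h,N \right)} = 232 h - 182 N = - 182 N + 232 h$)
$K{\left(F \right)} = -52$ ($K{\left(F \right)} = 2 \left(-26\right) = -52$)
$\frac{262079 - 158537}{K{\left(7 \right)} + J{\left(-412,579 \right)}} = \frac{262079 - 158537}{-52 + \left(\left(-182\right) 579 + 232 \left(-412\right)\right)} = \frac{103542}{-52 - 200962} = \frac{103542}{-201014} = 103542 \left(- \frac{1}{201014}\right) = - \frac{51771}{100507}$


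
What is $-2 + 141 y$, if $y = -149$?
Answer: $-21011$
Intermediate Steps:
$-2 + 141 y = -2 + 141 \left(-149\right) = -2 - 21009 = -21011$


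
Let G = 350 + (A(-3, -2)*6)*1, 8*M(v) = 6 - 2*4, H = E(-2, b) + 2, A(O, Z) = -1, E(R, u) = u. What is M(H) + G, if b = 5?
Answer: 1375/4 ≈ 343.75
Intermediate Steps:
H = 7 (H = 5 + 2 = 7)
M(v) = -¼ (M(v) = (6 - 2*4)/8 = (6 - 8)/8 = (⅛)*(-2) = -¼)
G = 344 (G = 350 - 1*6*1 = 350 - 6*1 = 350 - 6 = 344)
M(H) + G = -¼ + 344 = 1375/4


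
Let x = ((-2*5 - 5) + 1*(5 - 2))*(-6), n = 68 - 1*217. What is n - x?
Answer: -221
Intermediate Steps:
n = -149 (n = 68 - 217 = -149)
x = 72 (x = ((-10 - 5) + 1*3)*(-6) = (-15 + 3)*(-6) = -12*(-6) = 72)
n - x = -149 - 1*72 = -149 - 72 = -221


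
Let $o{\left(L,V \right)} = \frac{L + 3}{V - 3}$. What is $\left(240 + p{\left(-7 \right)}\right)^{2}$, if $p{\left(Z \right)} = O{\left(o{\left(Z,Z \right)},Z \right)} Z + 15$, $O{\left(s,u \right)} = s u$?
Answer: $\frac{1885129}{25} \approx 75405.0$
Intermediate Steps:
$o{\left(L,V \right)} = \frac{3 + L}{-3 + V}$
$p{\left(Z \right)} = 15 + \frac{Z^{2} \left(3 + Z\right)}{-3 + Z}$ ($p{\left(Z \right)} = \frac{3 + Z}{-3 + Z} Z Z + 15 = \frac{Z \left(3 + Z\right)}{-3 + Z} Z + 15 = \frac{Z^{2} \left(3 + Z\right)}{-3 + Z} + 15 = 15 + \frac{Z^{2} \left(3 + Z\right)}{-3 + Z}$)
$\left(240 + p{\left(-7 \right)}\right)^{2} = \left(240 + \frac{-45 + 15 \left(-7\right) + \left(-7\right)^{2} \left(3 - 7\right)}{-3 - 7}\right)^{2} = \left(240 + \frac{-45 - 105 + 49 \left(-4\right)}{-10}\right)^{2} = \left(240 - \frac{-45 - 105 - 196}{10}\right)^{2} = \left(240 - - \frac{173}{5}\right)^{2} = \left(240 + \frac{173}{5}\right)^{2} = \left(\frac{1373}{5}\right)^{2} = \frac{1885129}{25}$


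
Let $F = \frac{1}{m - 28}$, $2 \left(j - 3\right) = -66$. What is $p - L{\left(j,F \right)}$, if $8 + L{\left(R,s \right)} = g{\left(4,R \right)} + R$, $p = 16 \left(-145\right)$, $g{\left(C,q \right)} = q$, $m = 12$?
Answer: $-2252$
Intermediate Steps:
$j = -30$ ($j = 3 + \frac{1}{2} \left(-66\right) = 3 - 33 = -30$)
$p = -2320$
$F = - \frac{1}{16}$ ($F = \frac{1}{12 - 28} = \frac{1}{-16} = - \frac{1}{16} \approx -0.0625$)
$L{\left(R,s \right)} = -8 + 2 R$ ($L{\left(R,s \right)} = -8 + \left(R + R\right) = -8 + 2 R$)
$p - L{\left(j,F \right)} = -2320 - \left(-8 + 2 \left(-30\right)\right) = -2320 - \left(-8 - 60\right) = -2320 - -68 = -2320 + 68 = -2252$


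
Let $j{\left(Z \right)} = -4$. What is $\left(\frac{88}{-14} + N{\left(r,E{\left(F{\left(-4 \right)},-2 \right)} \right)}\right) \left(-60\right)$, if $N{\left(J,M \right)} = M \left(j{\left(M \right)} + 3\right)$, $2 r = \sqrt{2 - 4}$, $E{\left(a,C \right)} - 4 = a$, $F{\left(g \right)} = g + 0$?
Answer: $\frac{2640}{7} \approx 377.14$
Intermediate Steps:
$F{\left(g \right)} = g$
$E{\left(a,C \right)} = 4 + a$
$r = \frac{i \sqrt{2}}{2}$ ($r = \frac{\sqrt{2 - 4}}{2} = \frac{\sqrt{-2}}{2} = \frac{i \sqrt{2}}{2} \approx 0.70711 i$)
$N{\left(J,M \right)} = - M$ ($N{\left(J,M \right)} = M \left(-4 + 3\right) = M \left(-1\right) = - M$)
$\left(\frac{88}{-14} + N{\left(r,E{\left(F{\left(-4 \right)},-2 \right)} \right)}\right) \left(-60\right) = \left(\frac{88}{-14} - \left(4 - 4\right)\right) \left(-60\right) = \left(88 \left(- \frac{1}{14}\right) - 0\right) \left(-60\right) = \left(- \frac{44}{7} + 0\right) \left(-60\right) = \left(- \frac{44}{7}\right) \left(-60\right) = \frac{2640}{7}$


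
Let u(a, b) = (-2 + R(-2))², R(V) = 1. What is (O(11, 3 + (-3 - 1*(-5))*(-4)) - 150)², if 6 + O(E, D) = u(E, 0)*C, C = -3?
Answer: 25281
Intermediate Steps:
u(a, b) = 1 (u(a, b) = (-2 + 1)² = (-1)² = 1)
O(E, D) = -9 (O(E, D) = -6 + 1*(-3) = -6 - 3 = -9)
(O(11, 3 + (-3 - 1*(-5))*(-4)) - 150)² = (-9 - 150)² = (-159)² = 25281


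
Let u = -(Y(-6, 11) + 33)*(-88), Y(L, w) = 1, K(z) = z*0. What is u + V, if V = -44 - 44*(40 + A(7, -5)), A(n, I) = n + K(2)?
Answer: 880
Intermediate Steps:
K(z) = 0
A(n, I) = n (A(n, I) = n + 0 = n)
V = -2112 (V = -44 - 44*(40 + 7) = -44 - 44*47 = -44 - 2068 = -2112)
u = 2992 (u = -(1 + 33)*(-88) = -34*(-88) = -1*(-2992) = 2992)
u + V = 2992 - 2112 = 880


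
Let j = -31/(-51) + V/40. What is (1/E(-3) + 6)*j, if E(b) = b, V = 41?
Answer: 3331/360 ≈ 9.2528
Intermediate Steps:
j = 3331/2040 (j = -31/(-51) + 41/40 = -31*(-1/51) + 41*(1/40) = 31/51 + 41/40 = 3331/2040 ≈ 1.6328)
(1/E(-3) + 6)*j = (1/(-3) + 6)*(3331/2040) = (-⅓ + 6)*(3331/2040) = (17/3)*(3331/2040) = 3331/360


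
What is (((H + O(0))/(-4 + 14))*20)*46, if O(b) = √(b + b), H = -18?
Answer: -1656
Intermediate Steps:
O(b) = √2*√b (O(b) = √(2*b) = √2*√b)
(((H + O(0))/(-4 + 14))*20)*46 = (((-18 + √2*√0)/(-4 + 14))*20)*46 = (((-18 + √2*0)/10)*20)*46 = (((-18 + 0)*(⅒))*20)*46 = (-18*⅒*20)*46 = -9/5*20*46 = -36*46 = -1656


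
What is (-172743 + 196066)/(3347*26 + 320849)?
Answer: 23323/407871 ≈ 0.057182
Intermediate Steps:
(-172743 + 196066)/(3347*26 + 320849) = 23323/(87022 + 320849) = 23323/407871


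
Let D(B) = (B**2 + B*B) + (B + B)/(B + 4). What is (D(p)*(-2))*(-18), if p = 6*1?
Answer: 13176/5 ≈ 2635.2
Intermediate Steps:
p = 6
D(B) = 2*B**2 + 2*B/(4 + B) (D(B) = (B**2 + B**2) + (2*B)/(4 + B) = 2*B**2 + 2*B/(4 + B))
(D(p)*(-2))*(-18) = ((2*6*(1 + 6**2 + 4*6)/(4 + 6))*(-2))*(-18) = ((2*6*(1 + 36 + 24)/10)*(-2))*(-18) = ((2*6*(1/10)*61)*(-2))*(-18) = ((366/5)*(-2))*(-18) = -732/5*(-18) = 13176/5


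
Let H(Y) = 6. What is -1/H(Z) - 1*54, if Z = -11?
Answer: -325/6 ≈ -54.167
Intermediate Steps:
-1/H(Z) - 1*54 = -1/6 - 1*54 = -1*1/6 - 54 = -1/6 - 54 = -325/6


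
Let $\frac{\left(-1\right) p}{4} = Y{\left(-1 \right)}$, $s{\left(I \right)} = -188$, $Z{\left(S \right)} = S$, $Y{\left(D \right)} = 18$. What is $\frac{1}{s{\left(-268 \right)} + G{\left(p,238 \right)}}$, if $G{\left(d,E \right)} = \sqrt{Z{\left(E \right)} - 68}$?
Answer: $- \frac{94}{17587} - \frac{\sqrt{170}}{35174} \approx -0.0057155$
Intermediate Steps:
$p = -72$ ($p = \left(-4\right) 18 = -72$)
$G{\left(d,E \right)} = \sqrt{-68 + E}$ ($G{\left(d,E \right)} = \sqrt{E - 68} = \sqrt{-68 + E}$)
$\frac{1}{s{\left(-268 \right)} + G{\left(p,238 \right)}} = \frac{1}{-188 + \sqrt{-68 + 238}} = \frac{1}{-188 + \sqrt{170}}$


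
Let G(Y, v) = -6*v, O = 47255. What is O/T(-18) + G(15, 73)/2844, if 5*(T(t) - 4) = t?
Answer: 27998551/237 ≈ 1.1814e+5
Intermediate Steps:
T(t) = 4 + t/5
O/T(-18) + G(15, 73)/2844 = 47255/(4 + (⅕)*(-18)) - 6*73/2844 = 47255/(4 - 18/5) - 438*1/2844 = 47255/(⅖) - 73/474 = 47255*(5/2) - 73/474 = 236275/2 - 73/474 = 27998551/237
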